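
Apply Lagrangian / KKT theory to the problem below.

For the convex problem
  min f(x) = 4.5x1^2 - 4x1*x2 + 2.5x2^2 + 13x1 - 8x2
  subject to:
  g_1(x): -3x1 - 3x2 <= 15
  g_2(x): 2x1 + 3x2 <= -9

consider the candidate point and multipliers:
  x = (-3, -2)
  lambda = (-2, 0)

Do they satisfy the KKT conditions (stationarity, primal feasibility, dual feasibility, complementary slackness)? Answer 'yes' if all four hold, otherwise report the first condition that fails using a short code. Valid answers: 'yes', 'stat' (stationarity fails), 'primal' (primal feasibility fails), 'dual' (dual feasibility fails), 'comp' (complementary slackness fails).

Gradient of f: grad f(x) = Q x + c = (-6, -6)
Constraint values g_i(x) = a_i^T x - b_i:
  g_1((-3, -2)) = 0
  g_2((-3, -2)) = -3
Stationarity residual: grad f(x) + sum_i lambda_i a_i = (0, 0)
  -> stationarity OK
Primal feasibility (all g_i <= 0): OK
Dual feasibility (all lambda_i >= 0): FAILS
Complementary slackness (lambda_i * g_i(x) = 0 for all i): OK

Verdict: the first failing condition is dual_feasibility -> dual.

dual


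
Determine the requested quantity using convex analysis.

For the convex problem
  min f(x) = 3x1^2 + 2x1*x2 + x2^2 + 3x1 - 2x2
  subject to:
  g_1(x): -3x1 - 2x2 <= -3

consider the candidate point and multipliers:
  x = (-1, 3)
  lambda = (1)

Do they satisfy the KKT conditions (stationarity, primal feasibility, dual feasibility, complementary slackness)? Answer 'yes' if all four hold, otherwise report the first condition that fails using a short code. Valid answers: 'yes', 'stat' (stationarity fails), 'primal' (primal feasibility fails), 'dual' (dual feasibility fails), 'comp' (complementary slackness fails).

Gradient of f: grad f(x) = Q x + c = (3, 2)
Constraint values g_i(x) = a_i^T x - b_i:
  g_1((-1, 3)) = 0
Stationarity residual: grad f(x) + sum_i lambda_i a_i = (0, 0)
  -> stationarity OK
Primal feasibility (all g_i <= 0): OK
Dual feasibility (all lambda_i >= 0): OK
Complementary slackness (lambda_i * g_i(x) = 0 for all i): OK

Verdict: yes, KKT holds.

yes


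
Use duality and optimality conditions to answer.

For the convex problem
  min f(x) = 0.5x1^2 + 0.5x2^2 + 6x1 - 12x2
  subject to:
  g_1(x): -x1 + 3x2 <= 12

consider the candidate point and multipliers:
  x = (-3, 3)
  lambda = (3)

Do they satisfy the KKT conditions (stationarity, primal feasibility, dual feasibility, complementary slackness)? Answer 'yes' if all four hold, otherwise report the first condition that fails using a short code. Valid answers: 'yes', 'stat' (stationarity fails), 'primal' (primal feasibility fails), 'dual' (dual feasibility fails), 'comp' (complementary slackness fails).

Gradient of f: grad f(x) = Q x + c = (3, -9)
Constraint values g_i(x) = a_i^T x - b_i:
  g_1((-3, 3)) = 0
Stationarity residual: grad f(x) + sum_i lambda_i a_i = (0, 0)
  -> stationarity OK
Primal feasibility (all g_i <= 0): OK
Dual feasibility (all lambda_i >= 0): OK
Complementary slackness (lambda_i * g_i(x) = 0 for all i): OK

Verdict: yes, KKT holds.

yes


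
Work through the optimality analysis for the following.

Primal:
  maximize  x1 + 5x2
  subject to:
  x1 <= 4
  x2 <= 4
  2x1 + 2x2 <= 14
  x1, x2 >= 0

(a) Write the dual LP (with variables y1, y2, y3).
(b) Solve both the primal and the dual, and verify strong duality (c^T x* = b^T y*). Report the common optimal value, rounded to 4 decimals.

The standard primal-dual pair for 'max c^T x s.t. A x <= b, x >= 0' is:
  Dual:  min b^T y  s.t.  A^T y >= c,  y >= 0.

So the dual LP is:
  minimize  4y1 + 4y2 + 14y3
  subject to:
    y1 + 2y3 >= 1
    y2 + 2y3 >= 5
    y1, y2, y3 >= 0

Solving the primal: x* = (3, 4).
  primal value c^T x* = 23.
Solving the dual: y* = (0, 4, 0.5).
  dual value b^T y* = 23.
Strong duality: c^T x* = b^T y*. Confirmed.

23


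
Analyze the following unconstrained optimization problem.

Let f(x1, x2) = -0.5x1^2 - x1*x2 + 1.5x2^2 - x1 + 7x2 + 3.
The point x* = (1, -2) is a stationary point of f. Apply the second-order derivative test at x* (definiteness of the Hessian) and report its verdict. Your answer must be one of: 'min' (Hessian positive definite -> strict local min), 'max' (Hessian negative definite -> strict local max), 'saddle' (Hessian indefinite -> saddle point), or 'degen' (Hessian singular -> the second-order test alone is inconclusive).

Compute the Hessian H = grad^2 f:
  H = [[-1, -1], [-1, 3]]
Verify stationarity: grad f(x*) = H x* + g = (0, 0).
Eigenvalues of H: -1.2361, 3.2361.
Eigenvalues have mixed signs, so H is indefinite -> x* is a saddle point.

saddle


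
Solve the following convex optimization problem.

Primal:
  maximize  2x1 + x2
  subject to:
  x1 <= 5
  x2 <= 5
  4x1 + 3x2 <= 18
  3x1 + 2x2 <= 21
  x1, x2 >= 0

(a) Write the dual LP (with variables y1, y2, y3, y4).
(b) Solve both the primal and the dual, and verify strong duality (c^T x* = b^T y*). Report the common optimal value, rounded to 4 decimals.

The standard primal-dual pair for 'max c^T x s.t. A x <= b, x >= 0' is:
  Dual:  min b^T y  s.t.  A^T y >= c,  y >= 0.

So the dual LP is:
  minimize  5y1 + 5y2 + 18y3 + 21y4
  subject to:
    y1 + 4y3 + 3y4 >= 2
    y2 + 3y3 + 2y4 >= 1
    y1, y2, y3, y4 >= 0

Solving the primal: x* = (4.5, 0).
  primal value c^T x* = 9.
Solving the dual: y* = (0, 0, 0.5, 0).
  dual value b^T y* = 9.
Strong duality: c^T x* = b^T y*. Confirmed.

9


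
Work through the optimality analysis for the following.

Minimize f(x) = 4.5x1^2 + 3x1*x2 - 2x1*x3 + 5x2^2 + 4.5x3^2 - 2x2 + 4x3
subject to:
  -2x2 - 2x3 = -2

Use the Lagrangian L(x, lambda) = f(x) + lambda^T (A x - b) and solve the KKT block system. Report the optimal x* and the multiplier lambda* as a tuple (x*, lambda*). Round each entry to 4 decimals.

Form the Lagrangian:
  L(x, lambda) = (1/2) x^T Q x + c^T x + lambda^T (A x - b)
Stationarity (grad_x L = 0): Q x + c + A^T lambda = 0.
Primal feasibility: A x = b.

This gives the KKT block system:
  [ Q   A^T ] [ x     ]   [-c ]
  [ A    0  ] [ lambda ] = [ b ]

Solving the linear system:
  x*      = (-0.2534, 0.8562, 0.1438)
  lambda* = (2.9007)
  f(x*)   = 2.3322

x* = (-0.2534, 0.8562, 0.1438), lambda* = (2.9007)


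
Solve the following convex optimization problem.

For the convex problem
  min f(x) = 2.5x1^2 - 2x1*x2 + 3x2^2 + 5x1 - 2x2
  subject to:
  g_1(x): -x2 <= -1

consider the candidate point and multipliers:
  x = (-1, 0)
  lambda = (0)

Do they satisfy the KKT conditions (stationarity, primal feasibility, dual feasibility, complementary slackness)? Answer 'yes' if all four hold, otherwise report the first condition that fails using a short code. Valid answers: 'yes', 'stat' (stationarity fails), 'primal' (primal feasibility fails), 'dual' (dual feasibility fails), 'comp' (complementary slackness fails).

Gradient of f: grad f(x) = Q x + c = (0, 0)
Constraint values g_i(x) = a_i^T x - b_i:
  g_1((-1, 0)) = 1
Stationarity residual: grad f(x) + sum_i lambda_i a_i = (0, 0)
  -> stationarity OK
Primal feasibility (all g_i <= 0): FAILS
Dual feasibility (all lambda_i >= 0): OK
Complementary slackness (lambda_i * g_i(x) = 0 for all i): OK

Verdict: the first failing condition is primal_feasibility -> primal.

primal


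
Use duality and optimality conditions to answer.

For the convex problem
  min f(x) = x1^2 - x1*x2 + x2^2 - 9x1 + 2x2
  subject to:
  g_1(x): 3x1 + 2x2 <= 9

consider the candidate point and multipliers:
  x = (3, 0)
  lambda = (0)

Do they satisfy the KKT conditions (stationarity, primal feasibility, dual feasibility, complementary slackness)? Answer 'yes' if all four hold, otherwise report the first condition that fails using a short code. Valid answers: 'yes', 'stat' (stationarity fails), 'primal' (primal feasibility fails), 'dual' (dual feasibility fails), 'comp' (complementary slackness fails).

Gradient of f: grad f(x) = Q x + c = (-3, -1)
Constraint values g_i(x) = a_i^T x - b_i:
  g_1((3, 0)) = 0
Stationarity residual: grad f(x) + sum_i lambda_i a_i = (-3, -1)
  -> stationarity FAILS
Primal feasibility (all g_i <= 0): OK
Dual feasibility (all lambda_i >= 0): OK
Complementary slackness (lambda_i * g_i(x) = 0 for all i): OK

Verdict: the first failing condition is stationarity -> stat.

stat


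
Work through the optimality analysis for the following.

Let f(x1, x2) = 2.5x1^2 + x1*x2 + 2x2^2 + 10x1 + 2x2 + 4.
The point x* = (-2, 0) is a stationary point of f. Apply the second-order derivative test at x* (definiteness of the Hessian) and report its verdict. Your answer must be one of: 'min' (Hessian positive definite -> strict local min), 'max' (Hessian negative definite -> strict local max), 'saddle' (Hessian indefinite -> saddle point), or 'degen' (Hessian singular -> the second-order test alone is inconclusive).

Compute the Hessian H = grad^2 f:
  H = [[5, 1], [1, 4]]
Verify stationarity: grad f(x*) = H x* + g = (0, 0).
Eigenvalues of H: 3.382, 5.618.
Both eigenvalues > 0, so H is positive definite -> x* is a strict local min.

min


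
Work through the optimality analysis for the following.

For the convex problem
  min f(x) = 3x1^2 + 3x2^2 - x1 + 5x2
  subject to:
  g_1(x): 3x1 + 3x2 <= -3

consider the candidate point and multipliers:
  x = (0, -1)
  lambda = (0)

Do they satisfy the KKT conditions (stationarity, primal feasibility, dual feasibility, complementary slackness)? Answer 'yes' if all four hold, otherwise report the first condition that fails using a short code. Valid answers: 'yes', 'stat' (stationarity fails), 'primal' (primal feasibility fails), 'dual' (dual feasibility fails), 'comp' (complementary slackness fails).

Gradient of f: grad f(x) = Q x + c = (-1, -1)
Constraint values g_i(x) = a_i^T x - b_i:
  g_1((0, -1)) = 0
Stationarity residual: grad f(x) + sum_i lambda_i a_i = (-1, -1)
  -> stationarity FAILS
Primal feasibility (all g_i <= 0): OK
Dual feasibility (all lambda_i >= 0): OK
Complementary slackness (lambda_i * g_i(x) = 0 for all i): OK

Verdict: the first failing condition is stationarity -> stat.

stat


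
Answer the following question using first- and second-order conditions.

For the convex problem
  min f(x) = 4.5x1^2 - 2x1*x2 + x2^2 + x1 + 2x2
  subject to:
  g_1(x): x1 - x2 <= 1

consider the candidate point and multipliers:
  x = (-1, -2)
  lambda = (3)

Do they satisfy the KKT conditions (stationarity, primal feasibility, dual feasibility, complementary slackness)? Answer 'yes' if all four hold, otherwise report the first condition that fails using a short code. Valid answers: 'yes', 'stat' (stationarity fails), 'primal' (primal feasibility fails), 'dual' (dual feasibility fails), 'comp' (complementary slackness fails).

Gradient of f: grad f(x) = Q x + c = (-4, 0)
Constraint values g_i(x) = a_i^T x - b_i:
  g_1((-1, -2)) = 0
Stationarity residual: grad f(x) + sum_i lambda_i a_i = (-1, -3)
  -> stationarity FAILS
Primal feasibility (all g_i <= 0): OK
Dual feasibility (all lambda_i >= 0): OK
Complementary slackness (lambda_i * g_i(x) = 0 for all i): OK

Verdict: the first failing condition is stationarity -> stat.

stat


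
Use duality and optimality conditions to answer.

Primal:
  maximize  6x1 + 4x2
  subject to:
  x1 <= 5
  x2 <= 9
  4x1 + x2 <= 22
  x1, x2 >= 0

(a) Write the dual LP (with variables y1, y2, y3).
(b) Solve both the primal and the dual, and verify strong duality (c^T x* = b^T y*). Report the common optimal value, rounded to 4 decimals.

The standard primal-dual pair for 'max c^T x s.t. A x <= b, x >= 0' is:
  Dual:  min b^T y  s.t.  A^T y >= c,  y >= 0.

So the dual LP is:
  minimize  5y1 + 9y2 + 22y3
  subject to:
    y1 + 4y3 >= 6
    y2 + y3 >= 4
    y1, y2, y3 >= 0

Solving the primal: x* = (3.25, 9).
  primal value c^T x* = 55.5.
Solving the dual: y* = (0, 2.5, 1.5).
  dual value b^T y* = 55.5.
Strong duality: c^T x* = b^T y*. Confirmed.

55.5


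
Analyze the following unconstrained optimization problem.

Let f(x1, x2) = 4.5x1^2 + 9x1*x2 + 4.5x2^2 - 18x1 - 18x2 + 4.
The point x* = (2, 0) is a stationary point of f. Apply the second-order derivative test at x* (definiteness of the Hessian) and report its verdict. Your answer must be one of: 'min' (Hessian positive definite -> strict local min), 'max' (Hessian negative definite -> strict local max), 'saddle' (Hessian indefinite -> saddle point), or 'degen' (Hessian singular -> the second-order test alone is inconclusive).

Compute the Hessian H = grad^2 f:
  H = [[9, 9], [9, 9]]
Verify stationarity: grad f(x*) = H x* + g = (0, 0).
Eigenvalues of H: 0, 18.
H has a zero eigenvalue (singular; positive semidefinite but not definite), so H is neither positive definite, negative definite, nor indefinite. The second-order test alone is inconclusive -> degen.
(Indeed, f is constant along the null direction of H through x*, so x* is not a strict local extremum.)

degen


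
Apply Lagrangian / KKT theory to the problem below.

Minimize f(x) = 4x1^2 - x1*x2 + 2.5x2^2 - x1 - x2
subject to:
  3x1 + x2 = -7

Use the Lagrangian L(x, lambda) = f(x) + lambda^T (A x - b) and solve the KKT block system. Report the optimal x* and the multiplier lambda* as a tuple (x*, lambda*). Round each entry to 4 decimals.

Form the Lagrangian:
  L(x, lambda) = (1/2) x^T Q x + c^T x + lambda^T (A x - b)
Stationarity (grad_x L = 0): Q x + c + A^T lambda = 0.
Primal feasibility: A x = b.

This gives the KKT block system:
  [ Q   A^T ] [ x     ]   [-c ]
  [ A    0  ] [ lambda ] = [ b ]

Solving the linear system:
  x*      = (-1.9322, -1.2034)
  lambda* = (5.0847)
  f(x*)   = 19.3644

x* = (-1.9322, -1.2034), lambda* = (5.0847)


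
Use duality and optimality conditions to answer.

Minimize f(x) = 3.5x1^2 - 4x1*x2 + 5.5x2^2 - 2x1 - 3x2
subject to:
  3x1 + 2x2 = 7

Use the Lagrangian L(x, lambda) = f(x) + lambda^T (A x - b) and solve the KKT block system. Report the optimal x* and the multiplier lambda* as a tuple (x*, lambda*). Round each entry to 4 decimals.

Form the Lagrangian:
  L(x, lambda) = (1/2) x^T Q x + c^T x + lambda^T (A x - b)
Stationarity (grad_x L = 0): Q x + c + A^T lambda = 0.
Primal feasibility: A x = b.

This gives the KKT block system:
  [ Q   A^T ] [ x     ]   [-c ]
  [ A    0  ] [ lambda ] = [ b ]

Solving the linear system:
  x*      = (1.5829, 1.1257)
  lambda* = (-1.5257)
  f(x*)   = 2.0686

x* = (1.5829, 1.1257), lambda* = (-1.5257)


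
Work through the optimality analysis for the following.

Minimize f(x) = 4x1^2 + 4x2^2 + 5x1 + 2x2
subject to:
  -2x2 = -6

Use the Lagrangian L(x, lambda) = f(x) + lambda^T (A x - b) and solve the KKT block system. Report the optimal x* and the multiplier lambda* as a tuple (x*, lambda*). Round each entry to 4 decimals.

Form the Lagrangian:
  L(x, lambda) = (1/2) x^T Q x + c^T x + lambda^T (A x - b)
Stationarity (grad_x L = 0): Q x + c + A^T lambda = 0.
Primal feasibility: A x = b.

This gives the KKT block system:
  [ Q   A^T ] [ x     ]   [-c ]
  [ A    0  ] [ lambda ] = [ b ]

Solving the linear system:
  x*      = (-0.625, 3)
  lambda* = (13)
  f(x*)   = 40.4375

x* = (-0.625, 3), lambda* = (13)


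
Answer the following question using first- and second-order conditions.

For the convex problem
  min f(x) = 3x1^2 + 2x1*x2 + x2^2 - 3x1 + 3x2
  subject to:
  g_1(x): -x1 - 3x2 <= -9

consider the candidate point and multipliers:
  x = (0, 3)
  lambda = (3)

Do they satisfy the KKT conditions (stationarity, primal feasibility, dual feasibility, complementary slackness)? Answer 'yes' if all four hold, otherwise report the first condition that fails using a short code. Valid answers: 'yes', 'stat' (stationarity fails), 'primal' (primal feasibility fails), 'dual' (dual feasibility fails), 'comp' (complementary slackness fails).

Gradient of f: grad f(x) = Q x + c = (3, 9)
Constraint values g_i(x) = a_i^T x - b_i:
  g_1((0, 3)) = 0
Stationarity residual: grad f(x) + sum_i lambda_i a_i = (0, 0)
  -> stationarity OK
Primal feasibility (all g_i <= 0): OK
Dual feasibility (all lambda_i >= 0): OK
Complementary slackness (lambda_i * g_i(x) = 0 for all i): OK

Verdict: yes, KKT holds.

yes


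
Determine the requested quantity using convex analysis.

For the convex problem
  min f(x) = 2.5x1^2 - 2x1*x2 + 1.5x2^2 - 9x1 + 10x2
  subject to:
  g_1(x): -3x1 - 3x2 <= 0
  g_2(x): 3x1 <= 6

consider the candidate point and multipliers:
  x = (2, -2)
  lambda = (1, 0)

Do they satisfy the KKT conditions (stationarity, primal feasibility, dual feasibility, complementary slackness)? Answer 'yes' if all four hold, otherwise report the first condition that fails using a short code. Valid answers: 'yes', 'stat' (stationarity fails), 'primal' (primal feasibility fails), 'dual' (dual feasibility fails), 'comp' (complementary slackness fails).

Gradient of f: grad f(x) = Q x + c = (5, 0)
Constraint values g_i(x) = a_i^T x - b_i:
  g_1((2, -2)) = 0
  g_2((2, -2)) = 0
Stationarity residual: grad f(x) + sum_i lambda_i a_i = (2, -3)
  -> stationarity FAILS
Primal feasibility (all g_i <= 0): OK
Dual feasibility (all lambda_i >= 0): OK
Complementary slackness (lambda_i * g_i(x) = 0 for all i): OK

Verdict: the first failing condition is stationarity -> stat.

stat


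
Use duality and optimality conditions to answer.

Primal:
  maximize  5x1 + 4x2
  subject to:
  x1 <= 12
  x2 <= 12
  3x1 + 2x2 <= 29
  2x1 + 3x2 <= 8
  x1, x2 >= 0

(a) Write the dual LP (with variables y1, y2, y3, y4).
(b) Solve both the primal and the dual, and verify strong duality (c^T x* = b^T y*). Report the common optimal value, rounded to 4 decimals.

The standard primal-dual pair for 'max c^T x s.t. A x <= b, x >= 0' is:
  Dual:  min b^T y  s.t.  A^T y >= c,  y >= 0.

So the dual LP is:
  minimize  12y1 + 12y2 + 29y3 + 8y4
  subject to:
    y1 + 3y3 + 2y4 >= 5
    y2 + 2y3 + 3y4 >= 4
    y1, y2, y3, y4 >= 0

Solving the primal: x* = (4, 0).
  primal value c^T x* = 20.
Solving the dual: y* = (0, 0, 0, 2.5).
  dual value b^T y* = 20.
Strong duality: c^T x* = b^T y*. Confirmed.

20


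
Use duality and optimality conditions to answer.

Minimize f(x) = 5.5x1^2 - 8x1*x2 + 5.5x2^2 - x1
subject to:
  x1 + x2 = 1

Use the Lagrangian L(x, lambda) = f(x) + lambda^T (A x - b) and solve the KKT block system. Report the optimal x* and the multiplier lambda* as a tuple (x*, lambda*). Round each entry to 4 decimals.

Form the Lagrangian:
  L(x, lambda) = (1/2) x^T Q x + c^T x + lambda^T (A x - b)
Stationarity (grad_x L = 0): Q x + c + A^T lambda = 0.
Primal feasibility: A x = b.

This gives the KKT block system:
  [ Q   A^T ] [ x     ]   [-c ]
  [ A    0  ] [ lambda ] = [ b ]

Solving the linear system:
  x*      = (0.5263, 0.4737)
  lambda* = (-1)
  f(x*)   = 0.2368

x* = (0.5263, 0.4737), lambda* = (-1)


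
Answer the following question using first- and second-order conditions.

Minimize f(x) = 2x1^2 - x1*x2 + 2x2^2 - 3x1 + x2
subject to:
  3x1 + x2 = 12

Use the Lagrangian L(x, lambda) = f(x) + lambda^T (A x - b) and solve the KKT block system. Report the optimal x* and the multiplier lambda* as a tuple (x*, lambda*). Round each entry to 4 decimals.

Form the Lagrangian:
  L(x, lambda) = (1/2) x^T Q x + c^T x + lambda^T (A x - b)
Stationarity (grad_x L = 0): Q x + c + A^T lambda = 0.
Primal feasibility: A x = b.

This gives the KKT block system:
  [ Q   A^T ] [ x     ]   [-c ]
  [ A    0  ] [ lambda ] = [ b ]

Solving the linear system:
  x*      = (3.5217, 1.4348)
  lambda* = (-3.2174)
  f(x*)   = 14.7391

x* = (3.5217, 1.4348), lambda* = (-3.2174)


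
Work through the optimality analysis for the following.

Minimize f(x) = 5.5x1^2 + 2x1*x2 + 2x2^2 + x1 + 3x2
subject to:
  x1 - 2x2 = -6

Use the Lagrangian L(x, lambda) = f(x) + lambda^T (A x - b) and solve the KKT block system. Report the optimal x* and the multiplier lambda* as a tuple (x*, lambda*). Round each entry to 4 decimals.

Form the Lagrangian:
  L(x, lambda) = (1/2) x^T Q x + c^T x + lambda^T (A x - b)
Stationarity (grad_x L = 0): Q x + c + A^T lambda = 0.
Primal feasibility: A x = b.

This gives the KKT block system:
  [ Q   A^T ] [ x     ]   [-c ]
  [ A    0  ] [ lambda ] = [ b ]

Solving the linear system:
  x*      = (-1.0357, 2.4821)
  lambda* = (5.4286)
  f(x*)   = 19.4911

x* = (-1.0357, 2.4821), lambda* = (5.4286)


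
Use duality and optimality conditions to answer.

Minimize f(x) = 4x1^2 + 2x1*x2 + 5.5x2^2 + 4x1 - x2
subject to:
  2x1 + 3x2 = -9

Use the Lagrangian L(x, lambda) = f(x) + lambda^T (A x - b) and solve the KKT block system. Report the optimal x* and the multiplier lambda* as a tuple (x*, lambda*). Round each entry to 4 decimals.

Form the Lagrangian:
  L(x, lambda) = (1/2) x^T Q x + c^T x + lambda^T (A x - b)
Stationarity (grad_x L = 0): Q x + c + A^T lambda = 0.
Primal feasibility: A x = b.

This gives the KKT block system:
  [ Q   A^T ] [ x     ]   [-c ]
  [ A    0  ] [ lambda ] = [ b ]

Solving the linear system:
  x*      = (-2.0217, -1.6522)
  lambda* = (7.7391)
  f(x*)   = 31.6087

x* = (-2.0217, -1.6522), lambda* = (7.7391)


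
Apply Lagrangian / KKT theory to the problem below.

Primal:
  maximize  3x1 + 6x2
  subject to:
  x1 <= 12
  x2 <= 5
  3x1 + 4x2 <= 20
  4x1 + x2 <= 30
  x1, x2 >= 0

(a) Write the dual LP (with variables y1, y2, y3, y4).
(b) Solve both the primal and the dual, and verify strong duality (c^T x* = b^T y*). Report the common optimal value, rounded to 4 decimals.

The standard primal-dual pair for 'max c^T x s.t. A x <= b, x >= 0' is:
  Dual:  min b^T y  s.t.  A^T y >= c,  y >= 0.

So the dual LP is:
  minimize  12y1 + 5y2 + 20y3 + 30y4
  subject to:
    y1 + 3y3 + 4y4 >= 3
    y2 + 4y3 + y4 >= 6
    y1, y2, y3, y4 >= 0

Solving the primal: x* = (0, 5).
  primal value c^T x* = 30.
Solving the dual: y* = (0, 2, 1, 0).
  dual value b^T y* = 30.
Strong duality: c^T x* = b^T y*. Confirmed.

30


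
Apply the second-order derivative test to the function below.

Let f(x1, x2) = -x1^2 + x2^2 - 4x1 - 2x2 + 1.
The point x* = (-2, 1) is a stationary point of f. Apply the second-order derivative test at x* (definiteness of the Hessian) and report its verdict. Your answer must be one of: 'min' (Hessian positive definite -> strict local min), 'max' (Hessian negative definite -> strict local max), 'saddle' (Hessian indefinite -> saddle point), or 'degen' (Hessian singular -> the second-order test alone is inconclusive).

Compute the Hessian H = grad^2 f:
  H = [[-2, 0], [0, 2]]
Verify stationarity: grad f(x*) = H x* + g = (0, 0).
Eigenvalues of H: -2, 2.
Eigenvalues have mixed signs, so H is indefinite -> x* is a saddle point.

saddle


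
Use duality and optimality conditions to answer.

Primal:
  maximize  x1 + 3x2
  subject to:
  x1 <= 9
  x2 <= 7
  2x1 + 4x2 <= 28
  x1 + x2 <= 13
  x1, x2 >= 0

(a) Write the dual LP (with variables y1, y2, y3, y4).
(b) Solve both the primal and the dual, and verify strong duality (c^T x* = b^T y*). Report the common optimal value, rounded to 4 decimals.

The standard primal-dual pair for 'max c^T x s.t. A x <= b, x >= 0' is:
  Dual:  min b^T y  s.t.  A^T y >= c,  y >= 0.

So the dual LP is:
  minimize  9y1 + 7y2 + 28y3 + 13y4
  subject to:
    y1 + 2y3 + y4 >= 1
    y2 + 4y3 + y4 >= 3
    y1, y2, y3, y4 >= 0

Solving the primal: x* = (0, 7).
  primal value c^T x* = 21.
Solving the dual: y* = (0, 1, 0.5, 0).
  dual value b^T y* = 21.
Strong duality: c^T x* = b^T y*. Confirmed.

21


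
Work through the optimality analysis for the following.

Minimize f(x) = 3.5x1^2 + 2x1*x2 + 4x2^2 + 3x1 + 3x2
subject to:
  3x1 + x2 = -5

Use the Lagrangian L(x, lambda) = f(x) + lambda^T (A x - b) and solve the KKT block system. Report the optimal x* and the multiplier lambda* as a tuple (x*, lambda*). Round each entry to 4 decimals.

Form the Lagrangian:
  L(x, lambda) = (1/2) x^T Q x + c^T x + lambda^T (A x - b)
Stationarity (grad_x L = 0): Q x + c + A^T lambda = 0.
Primal feasibility: A x = b.

This gives the KKT block system:
  [ Q   A^T ] [ x     ]   [-c ]
  [ A    0  ] [ lambda ] = [ b ]

Solving the linear system:
  x*      = (-1.5522, -0.3433)
  lambda* = (2.8507)
  f(x*)   = 4.2836

x* = (-1.5522, -0.3433), lambda* = (2.8507)


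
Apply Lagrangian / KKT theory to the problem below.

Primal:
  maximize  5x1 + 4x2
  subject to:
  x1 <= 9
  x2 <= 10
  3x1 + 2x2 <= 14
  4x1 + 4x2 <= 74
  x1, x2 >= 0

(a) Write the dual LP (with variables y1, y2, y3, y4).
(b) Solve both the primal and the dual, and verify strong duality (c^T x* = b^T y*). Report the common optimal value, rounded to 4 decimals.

The standard primal-dual pair for 'max c^T x s.t. A x <= b, x >= 0' is:
  Dual:  min b^T y  s.t.  A^T y >= c,  y >= 0.

So the dual LP is:
  minimize  9y1 + 10y2 + 14y3 + 74y4
  subject to:
    y1 + 3y3 + 4y4 >= 5
    y2 + 2y3 + 4y4 >= 4
    y1, y2, y3, y4 >= 0

Solving the primal: x* = (0, 7).
  primal value c^T x* = 28.
Solving the dual: y* = (0, 0, 2, 0).
  dual value b^T y* = 28.
Strong duality: c^T x* = b^T y*. Confirmed.

28


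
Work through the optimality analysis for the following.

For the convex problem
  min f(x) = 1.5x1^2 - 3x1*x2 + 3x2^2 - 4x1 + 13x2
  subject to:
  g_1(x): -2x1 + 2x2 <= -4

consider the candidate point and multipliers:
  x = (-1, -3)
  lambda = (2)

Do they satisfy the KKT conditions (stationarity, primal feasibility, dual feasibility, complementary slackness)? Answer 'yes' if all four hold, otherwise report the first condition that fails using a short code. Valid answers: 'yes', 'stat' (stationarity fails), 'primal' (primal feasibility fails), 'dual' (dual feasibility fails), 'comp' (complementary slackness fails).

Gradient of f: grad f(x) = Q x + c = (2, -2)
Constraint values g_i(x) = a_i^T x - b_i:
  g_1((-1, -3)) = 0
Stationarity residual: grad f(x) + sum_i lambda_i a_i = (-2, 2)
  -> stationarity FAILS
Primal feasibility (all g_i <= 0): OK
Dual feasibility (all lambda_i >= 0): OK
Complementary slackness (lambda_i * g_i(x) = 0 for all i): OK

Verdict: the first failing condition is stationarity -> stat.

stat


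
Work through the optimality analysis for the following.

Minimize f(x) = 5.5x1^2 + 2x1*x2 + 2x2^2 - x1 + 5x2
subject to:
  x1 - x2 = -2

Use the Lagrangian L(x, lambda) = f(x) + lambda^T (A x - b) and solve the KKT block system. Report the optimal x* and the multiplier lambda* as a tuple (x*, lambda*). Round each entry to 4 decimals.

Form the Lagrangian:
  L(x, lambda) = (1/2) x^T Q x + c^T x + lambda^T (A x - b)
Stationarity (grad_x L = 0): Q x + c + A^T lambda = 0.
Primal feasibility: A x = b.

This gives the KKT block system:
  [ Q   A^T ] [ x     ]   [-c ]
  [ A    0  ] [ lambda ] = [ b ]

Solving the linear system:
  x*      = (-0.8421, 1.1579)
  lambda* = (7.9474)
  f(x*)   = 11.2632

x* = (-0.8421, 1.1579), lambda* = (7.9474)


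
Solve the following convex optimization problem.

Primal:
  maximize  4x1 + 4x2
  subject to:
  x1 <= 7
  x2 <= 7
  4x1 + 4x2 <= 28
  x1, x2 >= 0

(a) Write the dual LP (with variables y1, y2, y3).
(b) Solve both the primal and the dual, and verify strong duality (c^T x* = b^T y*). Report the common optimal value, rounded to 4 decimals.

The standard primal-dual pair for 'max c^T x s.t. A x <= b, x >= 0' is:
  Dual:  min b^T y  s.t.  A^T y >= c,  y >= 0.

So the dual LP is:
  minimize  7y1 + 7y2 + 28y3
  subject to:
    y1 + 4y3 >= 4
    y2 + 4y3 >= 4
    y1, y2, y3 >= 0

Solving the primal: x* = (0, 7).
  primal value c^T x* = 28.
Solving the dual: y* = (0, 0, 1).
  dual value b^T y* = 28.
Strong duality: c^T x* = b^T y*. Confirmed.

28


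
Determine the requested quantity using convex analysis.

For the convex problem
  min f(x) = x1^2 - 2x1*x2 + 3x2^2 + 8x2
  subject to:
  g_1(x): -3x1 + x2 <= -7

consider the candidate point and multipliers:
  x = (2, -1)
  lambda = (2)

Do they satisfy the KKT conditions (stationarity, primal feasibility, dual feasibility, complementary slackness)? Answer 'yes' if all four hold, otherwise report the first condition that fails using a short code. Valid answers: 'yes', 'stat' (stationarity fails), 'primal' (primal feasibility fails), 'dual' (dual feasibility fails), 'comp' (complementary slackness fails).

Gradient of f: grad f(x) = Q x + c = (6, -2)
Constraint values g_i(x) = a_i^T x - b_i:
  g_1((2, -1)) = 0
Stationarity residual: grad f(x) + sum_i lambda_i a_i = (0, 0)
  -> stationarity OK
Primal feasibility (all g_i <= 0): OK
Dual feasibility (all lambda_i >= 0): OK
Complementary slackness (lambda_i * g_i(x) = 0 for all i): OK

Verdict: yes, KKT holds.

yes


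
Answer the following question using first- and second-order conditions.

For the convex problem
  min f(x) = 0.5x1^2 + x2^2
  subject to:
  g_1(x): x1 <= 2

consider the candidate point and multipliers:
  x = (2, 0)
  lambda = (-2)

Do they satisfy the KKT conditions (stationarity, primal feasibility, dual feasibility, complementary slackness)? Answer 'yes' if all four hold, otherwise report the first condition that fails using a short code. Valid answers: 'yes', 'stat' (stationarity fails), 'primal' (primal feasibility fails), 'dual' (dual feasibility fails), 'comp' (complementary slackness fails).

Gradient of f: grad f(x) = Q x + c = (2, 0)
Constraint values g_i(x) = a_i^T x - b_i:
  g_1((2, 0)) = 0
Stationarity residual: grad f(x) + sum_i lambda_i a_i = (0, 0)
  -> stationarity OK
Primal feasibility (all g_i <= 0): OK
Dual feasibility (all lambda_i >= 0): FAILS
Complementary slackness (lambda_i * g_i(x) = 0 for all i): OK

Verdict: the first failing condition is dual_feasibility -> dual.

dual


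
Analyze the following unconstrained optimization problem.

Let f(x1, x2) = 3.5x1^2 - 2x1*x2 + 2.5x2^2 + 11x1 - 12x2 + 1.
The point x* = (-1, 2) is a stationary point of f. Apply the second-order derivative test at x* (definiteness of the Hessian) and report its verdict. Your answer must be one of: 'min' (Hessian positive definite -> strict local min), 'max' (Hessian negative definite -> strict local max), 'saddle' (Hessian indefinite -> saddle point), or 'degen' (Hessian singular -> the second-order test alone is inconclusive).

Compute the Hessian H = grad^2 f:
  H = [[7, -2], [-2, 5]]
Verify stationarity: grad f(x*) = H x* + g = (0, 0).
Eigenvalues of H: 3.7639, 8.2361.
Both eigenvalues > 0, so H is positive definite -> x* is a strict local min.

min


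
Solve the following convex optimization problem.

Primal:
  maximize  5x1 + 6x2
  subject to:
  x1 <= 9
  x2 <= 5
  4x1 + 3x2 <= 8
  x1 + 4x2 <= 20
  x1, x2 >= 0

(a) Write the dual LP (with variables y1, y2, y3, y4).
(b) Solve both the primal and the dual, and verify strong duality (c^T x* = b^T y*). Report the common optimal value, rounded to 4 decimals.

The standard primal-dual pair for 'max c^T x s.t. A x <= b, x >= 0' is:
  Dual:  min b^T y  s.t.  A^T y >= c,  y >= 0.

So the dual LP is:
  minimize  9y1 + 5y2 + 8y3 + 20y4
  subject to:
    y1 + 4y3 + y4 >= 5
    y2 + 3y3 + 4y4 >= 6
    y1, y2, y3, y4 >= 0

Solving the primal: x* = (0, 2.6667).
  primal value c^T x* = 16.
Solving the dual: y* = (0, 0, 2, 0).
  dual value b^T y* = 16.
Strong duality: c^T x* = b^T y*. Confirmed.

16


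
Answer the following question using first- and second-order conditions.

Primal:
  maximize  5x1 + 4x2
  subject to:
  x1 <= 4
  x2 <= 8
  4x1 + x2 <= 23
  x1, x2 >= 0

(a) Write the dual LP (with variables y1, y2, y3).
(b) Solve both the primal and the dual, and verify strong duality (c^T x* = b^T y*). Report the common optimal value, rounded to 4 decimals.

The standard primal-dual pair for 'max c^T x s.t. A x <= b, x >= 0' is:
  Dual:  min b^T y  s.t.  A^T y >= c,  y >= 0.

So the dual LP is:
  minimize  4y1 + 8y2 + 23y3
  subject to:
    y1 + 4y3 >= 5
    y2 + y3 >= 4
    y1, y2, y3 >= 0

Solving the primal: x* = (3.75, 8).
  primal value c^T x* = 50.75.
Solving the dual: y* = (0, 2.75, 1.25).
  dual value b^T y* = 50.75.
Strong duality: c^T x* = b^T y*. Confirmed.

50.75


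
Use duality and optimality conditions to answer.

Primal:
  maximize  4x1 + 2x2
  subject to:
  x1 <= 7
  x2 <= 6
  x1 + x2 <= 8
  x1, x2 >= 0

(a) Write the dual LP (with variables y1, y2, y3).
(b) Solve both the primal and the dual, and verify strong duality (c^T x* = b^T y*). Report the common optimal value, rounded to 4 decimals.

The standard primal-dual pair for 'max c^T x s.t. A x <= b, x >= 0' is:
  Dual:  min b^T y  s.t.  A^T y >= c,  y >= 0.

So the dual LP is:
  minimize  7y1 + 6y2 + 8y3
  subject to:
    y1 + y3 >= 4
    y2 + y3 >= 2
    y1, y2, y3 >= 0

Solving the primal: x* = (7, 1).
  primal value c^T x* = 30.
Solving the dual: y* = (2, 0, 2).
  dual value b^T y* = 30.
Strong duality: c^T x* = b^T y*. Confirmed.

30


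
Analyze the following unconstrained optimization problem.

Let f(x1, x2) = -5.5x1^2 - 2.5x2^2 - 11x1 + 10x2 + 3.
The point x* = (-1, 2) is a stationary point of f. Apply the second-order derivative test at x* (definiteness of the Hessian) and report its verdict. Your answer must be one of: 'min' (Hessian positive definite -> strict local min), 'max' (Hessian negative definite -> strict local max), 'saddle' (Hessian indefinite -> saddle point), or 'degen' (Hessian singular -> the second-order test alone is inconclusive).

Compute the Hessian H = grad^2 f:
  H = [[-11, 0], [0, -5]]
Verify stationarity: grad f(x*) = H x* + g = (0, 0).
Eigenvalues of H: -11, -5.
Both eigenvalues < 0, so H is negative definite -> x* is a strict local max.

max


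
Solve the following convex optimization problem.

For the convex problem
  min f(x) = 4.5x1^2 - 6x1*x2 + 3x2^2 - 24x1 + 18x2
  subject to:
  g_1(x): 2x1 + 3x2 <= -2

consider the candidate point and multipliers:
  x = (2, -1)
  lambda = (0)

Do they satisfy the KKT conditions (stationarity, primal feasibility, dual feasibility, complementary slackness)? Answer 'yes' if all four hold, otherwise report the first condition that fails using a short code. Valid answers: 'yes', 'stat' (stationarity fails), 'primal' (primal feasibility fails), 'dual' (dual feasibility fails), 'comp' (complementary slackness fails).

Gradient of f: grad f(x) = Q x + c = (0, 0)
Constraint values g_i(x) = a_i^T x - b_i:
  g_1((2, -1)) = 3
Stationarity residual: grad f(x) + sum_i lambda_i a_i = (0, 0)
  -> stationarity OK
Primal feasibility (all g_i <= 0): FAILS
Dual feasibility (all lambda_i >= 0): OK
Complementary slackness (lambda_i * g_i(x) = 0 for all i): OK

Verdict: the first failing condition is primal_feasibility -> primal.

primal


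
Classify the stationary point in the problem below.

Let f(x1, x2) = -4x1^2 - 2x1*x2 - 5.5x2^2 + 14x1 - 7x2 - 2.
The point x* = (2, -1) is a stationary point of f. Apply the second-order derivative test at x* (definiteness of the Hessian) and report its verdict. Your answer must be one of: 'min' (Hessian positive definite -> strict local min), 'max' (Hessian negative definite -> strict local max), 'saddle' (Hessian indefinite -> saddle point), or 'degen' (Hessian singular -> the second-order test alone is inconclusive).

Compute the Hessian H = grad^2 f:
  H = [[-8, -2], [-2, -11]]
Verify stationarity: grad f(x*) = H x* + g = (0, 0).
Eigenvalues of H: -12, -7.
Both eigenvalues < 0, so H is negative definite -> x* is a strict local max.

max


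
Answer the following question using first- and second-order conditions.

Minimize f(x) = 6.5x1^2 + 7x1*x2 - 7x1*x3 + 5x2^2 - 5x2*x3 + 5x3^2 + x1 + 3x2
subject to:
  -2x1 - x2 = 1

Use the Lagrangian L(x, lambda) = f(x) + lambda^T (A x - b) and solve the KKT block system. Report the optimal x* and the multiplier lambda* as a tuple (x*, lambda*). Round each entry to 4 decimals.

Form the Lagrangian:
  L(x, lambda) = (1/2) x^T Q x + c^T x + lambda^T (A x - b)
Stationarity (grad_x L = 0): Q x + c + A^T lambda = 0.
Primal feasibility: A x = b.

This gives the KKT block system:
  [ Q   A^T ] [ x     ]   [-c ]
  [ A    0  ] [ lambda ] = [ b ]

Solving the linear system:
  x*      = (-0.2697, -0.4606, -0.4191)
  lambda* = (-1.3983)
  f(x*)   = -0.1266

x* = (-0.2697, -0.4606, -0.4191), lambda* = (-1.3983)


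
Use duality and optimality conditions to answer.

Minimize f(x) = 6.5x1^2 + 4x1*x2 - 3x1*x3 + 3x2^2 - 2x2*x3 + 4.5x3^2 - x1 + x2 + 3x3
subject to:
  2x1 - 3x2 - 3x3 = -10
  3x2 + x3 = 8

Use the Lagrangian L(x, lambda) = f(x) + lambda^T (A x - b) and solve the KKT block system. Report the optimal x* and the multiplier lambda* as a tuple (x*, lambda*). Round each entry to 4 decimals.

Form the Lagrangian:
  L(x, lambda) = (1/2) x^T Q x + c^T x + lambda^T (A x - b)
Stationarity (grad_x L = 0): Q x + c + A^T lambda = 0.
Primal feasibility: A x = b.

This gives the KKT block system:
  [ Q   A^T ] [ x     ]   [-c ]
  [ A    0  ] [ lambda ] = [ b ]

Solving the linear system:
  x*      = (-0.5435, 2.5145, 0.4565)
  lambda* = (-0.3116, -4.6449)
  f(x*)   = 19.2355

x* = (-0.5435, 2.5145, 0.4565), lambda* = (-0.3116, -4.6449)


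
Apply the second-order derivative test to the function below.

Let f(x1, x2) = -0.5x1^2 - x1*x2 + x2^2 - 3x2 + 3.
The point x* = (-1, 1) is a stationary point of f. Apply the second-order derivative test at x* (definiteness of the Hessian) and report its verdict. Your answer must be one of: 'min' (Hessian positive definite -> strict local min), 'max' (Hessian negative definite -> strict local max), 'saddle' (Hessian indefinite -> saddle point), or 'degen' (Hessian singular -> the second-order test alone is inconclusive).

Compute the Hessian H = grad^2 f:
  H = [[-1, -1], [-1, 2]]
Verify stationarity: grad f(x*) = H x* + g = (0, 0).
Eigenvalues of H: -1.3028, 2.3028.
Eigenvalues have mixed signs, so H is indefinite -> x* is a saddle point.

saddle


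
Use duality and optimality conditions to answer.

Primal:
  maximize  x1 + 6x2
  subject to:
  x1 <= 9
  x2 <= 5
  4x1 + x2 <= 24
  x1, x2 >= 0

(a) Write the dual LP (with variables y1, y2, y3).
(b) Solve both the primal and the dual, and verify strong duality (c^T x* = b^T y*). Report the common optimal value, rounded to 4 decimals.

The standard primal-dual pair for 'max c^T x s.t. A x <= b, x >= 0' is:
  Dual:  min b^T y  s.t.  A^T y >= c,  y >= 0.

So the dual LP is:
  minimize  9y1 + 5y2 + 24y3
  subject to:
    y1 + 4y3 >= 1
    y2 + y3 >= 6
    y1, y2, y3 >= 0

Solving the primal: x* = (4.75, 5).
  primal value c^T x* = 34.75.
Solving the dual: y* = (0, 5.75, 0.25).
  dual value b^T y* = 34.75.
Strong duality: c^T x* = b^T y*. Confirmed.

34.75


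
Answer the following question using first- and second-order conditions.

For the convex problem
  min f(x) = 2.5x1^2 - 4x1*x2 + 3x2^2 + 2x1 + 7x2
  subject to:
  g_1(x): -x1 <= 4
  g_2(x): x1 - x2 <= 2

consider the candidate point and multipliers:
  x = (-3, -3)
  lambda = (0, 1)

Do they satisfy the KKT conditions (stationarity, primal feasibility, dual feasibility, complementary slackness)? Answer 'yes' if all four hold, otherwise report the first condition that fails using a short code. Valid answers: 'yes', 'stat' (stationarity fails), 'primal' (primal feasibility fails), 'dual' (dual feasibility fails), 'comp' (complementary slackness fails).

Gradient of f: grad f(x) = Q x + c = (-1, 1)
Constraint values g_i(x) = a_i^T x - b_i:
  g_1((-3, -3)) = -1
  g_2((-3, -3)) = -2
Stationarity residual: grad f(x) + sum_i lambda_i a_i = (0, 0)
  -> stationarity OK
Primal feasibility (all g_i <= 0): OK
Dual feasibility (all lambda_i >= 0): OK
Complementary slackness (lambda_i * g_i(x) = 0 for all i): FAILS

Verdict: the first failing condition is complementary_slackness -> comp.

comp


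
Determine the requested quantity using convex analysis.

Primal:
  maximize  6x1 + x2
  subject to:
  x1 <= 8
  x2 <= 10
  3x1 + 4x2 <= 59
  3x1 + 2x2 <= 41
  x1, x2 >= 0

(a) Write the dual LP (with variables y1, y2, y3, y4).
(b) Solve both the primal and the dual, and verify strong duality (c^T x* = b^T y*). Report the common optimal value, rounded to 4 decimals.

The standard primal-dual pair for 'max c^T x s.t. A x <= b, x >= 0' is:
  Dual:  min b^T y  s.t.  A^T y >= c,  y >= 0.

So the dual LP is:
  minimize  8y1 + 10y2 + 59y3 + 41y4
  subject to:
    y1 + 3y3 + 3y4 >= 6
    y2 + 4y3 + 2y4 >= 1
    y1, y2, y3, y4 >= 0

Solving the primal: x* = (8, 8.5).
  primal value c^T x* = 56.5.
Solving the dual: y* = (4.5, 0, 0, 0.5).
  dual value b^T y* = 56.5.
Strong duality: c^T x* = b^T y*. Confirmed.

56.5


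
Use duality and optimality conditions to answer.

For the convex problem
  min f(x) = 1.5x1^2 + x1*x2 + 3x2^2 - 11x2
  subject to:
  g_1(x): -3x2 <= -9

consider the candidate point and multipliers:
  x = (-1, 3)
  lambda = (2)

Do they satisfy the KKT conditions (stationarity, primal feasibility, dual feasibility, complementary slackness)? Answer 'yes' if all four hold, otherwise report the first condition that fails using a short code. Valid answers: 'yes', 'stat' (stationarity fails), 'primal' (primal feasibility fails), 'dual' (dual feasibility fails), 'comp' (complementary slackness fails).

Gradient of f: grad f(x) = Q x + c = (0, 6)
Constraint values g_i(x) = a_i^T x - b_i:
  g_1((-1, 3)) = 0
Stationarity residual: grad f(x) + sum_i lambda_i a_i = (0, 0)
  -> stationarity OK
Primal feasibility (all g_i <= 0): OK
Dual feasibility (all lambda_i >= 0): OK
Complementary slackness (lambda_i * g_i(x) = 0 for all i): OK

Verdict: yes, KKT holds.

yes
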